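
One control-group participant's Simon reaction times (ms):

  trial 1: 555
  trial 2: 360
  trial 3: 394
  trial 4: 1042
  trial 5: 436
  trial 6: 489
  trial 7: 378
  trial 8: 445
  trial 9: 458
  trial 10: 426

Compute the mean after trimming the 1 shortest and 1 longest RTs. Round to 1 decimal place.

Sorted: 360, 378, 394, 426, 436, 445, 458, 489, 555, 1042
Drop lowest 1 (360) and highest 1 (1042)
Remaining (n=8): Σ = 3581, mean = 3581/8 = 447.625

447.6 ms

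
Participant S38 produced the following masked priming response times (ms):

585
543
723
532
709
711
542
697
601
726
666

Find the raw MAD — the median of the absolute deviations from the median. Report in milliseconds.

Sorted: 532, 542, 543, 585, 601, 666, 697, 709, 711, 723, 726 → median = 666
|x − 666|: 81, 123, 57, 134, 43, 45, 124, 31, 65, 60, 0
Sorted deviations: 0, 31, 43, 45, 57, 60, 65, 81, 123, 124, 134 → MAD = 60

60 ms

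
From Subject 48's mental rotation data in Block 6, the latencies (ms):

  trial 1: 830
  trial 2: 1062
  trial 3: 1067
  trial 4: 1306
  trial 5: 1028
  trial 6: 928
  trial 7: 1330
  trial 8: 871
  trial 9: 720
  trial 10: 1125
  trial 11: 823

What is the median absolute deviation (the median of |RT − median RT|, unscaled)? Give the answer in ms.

Sorted: 720, 823, 830, 871, 928, 1028, 1062, 1067, 1125, 1306, 1330 → median = 1028
|x − 1028|: 198, 34, 39, 278, 0, 100, 302, 157, 308, 97, 205
Sorted deviations: 0, 34, 39, 97, 100, 157, 198, 205, 278, 302, 308 → MAD = 157

157 ms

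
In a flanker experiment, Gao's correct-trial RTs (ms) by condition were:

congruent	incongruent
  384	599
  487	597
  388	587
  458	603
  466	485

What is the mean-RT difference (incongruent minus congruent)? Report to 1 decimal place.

M(congruent) = 2183/5 = 436.600
M(incongruent) = 2871/5 = 574.200
Difference = 574.200 − 436.600 = 137.600 ms

137.6 ms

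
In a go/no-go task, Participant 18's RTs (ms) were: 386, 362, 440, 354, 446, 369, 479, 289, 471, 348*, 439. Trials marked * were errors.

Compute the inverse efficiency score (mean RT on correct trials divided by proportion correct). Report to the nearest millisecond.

444 ms

Correct trials (n=10): 386, 362, 440, 354, 446, 369, 479, 289, 471, 439
Mean correct RT = 4035/10 = 403.5000 ms
Proportion correct = 10/11
IES = 403.5000 / (10/11) = 443.850 ms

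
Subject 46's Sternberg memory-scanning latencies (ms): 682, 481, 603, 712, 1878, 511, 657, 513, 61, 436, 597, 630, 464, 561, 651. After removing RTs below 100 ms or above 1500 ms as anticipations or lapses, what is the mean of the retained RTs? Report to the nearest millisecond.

Excluded: 61, 1878
Retained (n=13): Σ = 7498
Mean = 7498/13 = 576.7692

577 ms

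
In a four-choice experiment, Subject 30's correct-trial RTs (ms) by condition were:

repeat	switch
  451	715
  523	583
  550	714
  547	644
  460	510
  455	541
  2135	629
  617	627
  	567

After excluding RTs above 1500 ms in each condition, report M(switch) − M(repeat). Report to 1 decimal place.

repeat: exclude 2135
M(repeat) = 3603/7 = 514.714
M(switch) = 5530/9 = 614.444
Difference = 614.444 − 514.714 = 99.730 ms

99.7 ms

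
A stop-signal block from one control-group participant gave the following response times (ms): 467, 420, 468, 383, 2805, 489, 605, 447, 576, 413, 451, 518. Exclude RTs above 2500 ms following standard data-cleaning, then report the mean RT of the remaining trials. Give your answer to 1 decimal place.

Excluded: 2805
Retained (n=11): Σ = 5237
Mean = 5237/11 = 476.0909

476.1 ms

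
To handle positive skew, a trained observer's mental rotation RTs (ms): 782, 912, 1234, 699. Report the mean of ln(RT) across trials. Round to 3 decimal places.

ln(RT): 6.6619, 6.8156, 7.1180, 6.5497
Σ ln(RT) = 27.1452
Mean = 27.1452/4 = 6.78629

6.786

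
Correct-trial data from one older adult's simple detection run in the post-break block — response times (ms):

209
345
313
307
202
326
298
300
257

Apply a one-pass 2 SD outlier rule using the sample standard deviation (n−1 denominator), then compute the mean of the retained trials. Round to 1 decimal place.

284.1 ms

n = 9, ΣRT = 2557, M = 284.111
Σ(x−M)² = 20384.89; s = √(20384.89/8) = 50.479
Cutoffs: 284.111 ± 2·50.479 → [183.2, 385.1]
No RTs fall outside the cutoffs; all 9 retained. Mean = 2557/9 = 284.111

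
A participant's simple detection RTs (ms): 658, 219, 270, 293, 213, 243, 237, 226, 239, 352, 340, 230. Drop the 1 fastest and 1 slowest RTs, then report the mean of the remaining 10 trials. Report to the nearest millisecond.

265 ms

Sorted: 213, 219, 226, 230, 237, 239, 243, 270, 293, 340, 352, 658
Drop lowest 1 (213) and highest 1 (658)
Remaining (n=10): Σ = 2649, mean = 2649/10 = 264.900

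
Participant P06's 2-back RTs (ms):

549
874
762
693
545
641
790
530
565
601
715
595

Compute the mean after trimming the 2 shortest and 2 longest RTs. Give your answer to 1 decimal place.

640.1 ms

Sorted: 530, 545, 549, 565, 595, 601, 641, 693, 715, 762, 790, 874
Drop lowest 2 (530, 545) and highest 2 (790, 874)
Remaining (n=8): Σ = 5121, mean = 5121/8 = 640.125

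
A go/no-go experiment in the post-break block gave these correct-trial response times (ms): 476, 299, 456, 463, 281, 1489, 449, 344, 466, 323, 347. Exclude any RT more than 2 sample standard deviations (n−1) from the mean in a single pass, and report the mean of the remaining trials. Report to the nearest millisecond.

n = 11, ΣRT = 5393, M = 490.273
Σ(x−M)² = 1152154.18; s = √(1152154.18/10) = 339.434
Cutoffs: 490.273 ± 2·339.434 → [-188.6, 1169.1]
Outside: 1489 → excluded.
Retained (n=10): Σ = 3904, mean = 3904/10 = 390.400

390 ms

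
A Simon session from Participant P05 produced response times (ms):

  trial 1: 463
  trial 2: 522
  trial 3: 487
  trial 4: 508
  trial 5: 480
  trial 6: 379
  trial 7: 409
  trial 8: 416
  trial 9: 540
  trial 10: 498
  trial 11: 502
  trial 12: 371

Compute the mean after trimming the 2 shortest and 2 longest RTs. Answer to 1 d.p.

Sorted: 371, 379, 409, 416, 463, 480, 487, 498, 502, 508, 522, 540
Drop lowest 2 (371, 379) and highest 2 (522, 540)
Remaining (n=8): Σ = 3763, mean = 3763/8 = 470.375

470.4 ms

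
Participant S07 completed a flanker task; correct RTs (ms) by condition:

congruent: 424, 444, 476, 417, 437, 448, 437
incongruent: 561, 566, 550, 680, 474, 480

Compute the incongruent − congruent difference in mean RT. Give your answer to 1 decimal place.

111.4 ms

M(congruent) = 3083/7 = 440.429
M(incongruent) = 3311/6 = 551.833
Difference = 551.833 − 440.429 = 111.405 ms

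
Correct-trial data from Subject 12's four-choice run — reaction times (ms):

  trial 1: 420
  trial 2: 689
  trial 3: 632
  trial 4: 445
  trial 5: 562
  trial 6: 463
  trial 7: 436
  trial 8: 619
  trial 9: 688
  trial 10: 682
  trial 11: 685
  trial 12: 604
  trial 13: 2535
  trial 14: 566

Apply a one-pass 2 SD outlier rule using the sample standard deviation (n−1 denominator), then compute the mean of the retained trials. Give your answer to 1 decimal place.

576.2 ms

n = 14, ΣRT = 10026, M = 716.143
Σ(x−M)² = 3691081.71; s = √(3691081.71/13) = 532.850
Cutoffs: 716.143 ± 2·532.850 → [-349.6, 1781.8]
Outside: 2535 → excluded.
Retained (n=13): Σ = 7491, mean = 7491/13 = 576.231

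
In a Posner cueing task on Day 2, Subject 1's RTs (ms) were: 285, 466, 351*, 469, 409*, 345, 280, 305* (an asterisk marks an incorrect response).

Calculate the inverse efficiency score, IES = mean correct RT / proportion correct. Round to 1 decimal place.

Correct trials (n=5): 285, 466, 469, 345, 280
Mean correct RT = 1845/5 = 369.0000 ms
Proportion correct = 5/8
IES = 369.0000 / (5/8) = 590.400 ms

590.4 ms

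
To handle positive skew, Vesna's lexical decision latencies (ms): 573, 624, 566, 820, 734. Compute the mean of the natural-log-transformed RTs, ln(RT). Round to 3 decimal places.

ln(RT): 6.3509, 6.4362, 6.3386, 6.7093, 6.5985
Σ ln(RT) = 32.4334
Mean = 32.4334/5 = 6.48669

6.487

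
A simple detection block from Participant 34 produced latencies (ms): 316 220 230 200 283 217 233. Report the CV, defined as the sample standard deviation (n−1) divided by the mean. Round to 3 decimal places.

n = 7, Σ = 1699, M = 242.7143
Σ(x−M)² = 10251.429; s = √(10251.429/6) = 41.3349
CV = 41.3349 / 242.7143 = 0.17030

0.170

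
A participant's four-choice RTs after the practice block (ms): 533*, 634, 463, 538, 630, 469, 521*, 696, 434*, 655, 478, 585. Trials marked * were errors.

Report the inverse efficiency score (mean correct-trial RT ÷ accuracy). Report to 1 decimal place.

762.7 ms

Correct trials (n=9): 634, 463, 538, 630, 469, 696, 655, 478, 585
Mean correct RT = 5148/9 = 572.0000 ms
Proportion correct = 9/12
IES = 572.0000 / (9/12) = 762.667 ms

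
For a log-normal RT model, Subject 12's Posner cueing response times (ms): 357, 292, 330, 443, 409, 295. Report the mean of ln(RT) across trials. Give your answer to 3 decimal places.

5.858

ln(RT): 5.8777, 5.6768, 5.7991, 6.0936, 6.0137, 5.6870
Σ ln(RT) = 35.1478
Mean = 35.1478/6 = 5.85797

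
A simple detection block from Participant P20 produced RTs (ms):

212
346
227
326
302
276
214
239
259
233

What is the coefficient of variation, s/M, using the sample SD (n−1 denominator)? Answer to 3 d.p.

n = 10, Σ = 2634, M = 263.4000
Σ(x−M)² = 20336.400; s = √(20336.400/9) = 47.5353
CV = 47.5353 / 263.4000 = 0.18047

0.180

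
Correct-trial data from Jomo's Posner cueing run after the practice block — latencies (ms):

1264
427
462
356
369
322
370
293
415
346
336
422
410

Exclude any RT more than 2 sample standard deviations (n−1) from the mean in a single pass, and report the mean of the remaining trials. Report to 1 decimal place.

377.3 ms

n = 13, ΣRT = 5792, M = 445.538
Σ(x−M)² = 753261.23; s = √(753261.23/12) = 250.543
Cutoffs: 445.538 ± 2·250.543 → [-55.5, 946.6]
Outside: 1264 → excluded.
Retained (n=12): Σ = 4528, mean = 4528/12 = 377.333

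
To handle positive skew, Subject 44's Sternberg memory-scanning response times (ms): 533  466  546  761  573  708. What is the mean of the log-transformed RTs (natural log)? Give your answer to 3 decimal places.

6.379

ln(RT): 6.2785, 6.1442, 6.3026, 6.6346, 6.3509, 6.5624
Σ ln(RT) = 38.2733
Mean = 38.2733/6 = 6.37888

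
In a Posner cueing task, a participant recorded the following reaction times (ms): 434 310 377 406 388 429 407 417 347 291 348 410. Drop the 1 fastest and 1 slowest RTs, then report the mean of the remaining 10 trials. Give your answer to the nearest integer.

Sorted: 291, 310, 347, 348, 377, 388, 406, 407, 410, 417, 429, 434
Drop lowest 1 (291) and highest 1 (434)
Remaining (n=10): Σ = 3839, mean = 3839/10 = 383.900

384 ms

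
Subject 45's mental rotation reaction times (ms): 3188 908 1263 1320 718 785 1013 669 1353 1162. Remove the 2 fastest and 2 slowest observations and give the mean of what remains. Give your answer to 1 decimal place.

1075.2 ms

Sorted: 669, 718, 785, 908, 1013, 1162, 1263, 1320, 1353, 3188
Drop lowest 2 (669, 718) and highest 2 (1353, 3188)
Remaining (n=6): Σ = 6451, mean = 6451/6 = 1075.167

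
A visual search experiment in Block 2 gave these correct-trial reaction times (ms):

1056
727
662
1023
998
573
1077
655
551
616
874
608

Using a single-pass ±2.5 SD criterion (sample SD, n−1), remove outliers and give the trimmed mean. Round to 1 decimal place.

785.0 ms

n = 12, ΣRT = 9420, M = 785.000
Σ(x−M)² = 463622.00; s = √(463622.00/11) = 205.298
Cutoffs: 785.000 ± 2.5·205.298 → [271.8, 1298.2]
No RTs fall outside the cutoffs; all 12 retained. Mean = 9420/12 = 785.000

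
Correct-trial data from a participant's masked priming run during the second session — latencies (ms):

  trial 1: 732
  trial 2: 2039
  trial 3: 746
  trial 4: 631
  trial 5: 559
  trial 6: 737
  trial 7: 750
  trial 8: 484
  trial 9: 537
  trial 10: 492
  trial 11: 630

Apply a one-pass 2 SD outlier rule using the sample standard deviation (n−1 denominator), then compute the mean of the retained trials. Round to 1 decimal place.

n = 11, ΣRT = 8337, M = 757.909
Σ(x−M)² = 1909072.91; s = √(1909072.91/10) = 436.929
Cutoffs: 757.909 ± 2·436.929 → [-115.9, 1631.8]
Outside: 2039 → excluded.
Retained (n=10): Σ = 6298, mean = 6298/10 = 629.800

629.8 ms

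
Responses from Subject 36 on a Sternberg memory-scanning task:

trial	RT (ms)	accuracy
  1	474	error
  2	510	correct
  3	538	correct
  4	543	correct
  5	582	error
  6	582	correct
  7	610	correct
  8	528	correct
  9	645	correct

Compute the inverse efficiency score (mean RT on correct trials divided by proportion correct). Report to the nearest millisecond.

727 ms

Correct trials (n=7): 510, 538, 543, 582, 610, 528, 645
Mean correct RT = 3956/7 = 565.1429 ms
Proportion correct = 7/9
IES = 565.1429 / (7/9) = 726.612 ms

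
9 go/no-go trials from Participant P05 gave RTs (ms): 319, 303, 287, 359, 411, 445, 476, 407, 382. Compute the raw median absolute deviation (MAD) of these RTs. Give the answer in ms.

63 ms

Sorted: 287, 303, 319, 359, 382, 407, 411, 445, 476 → median = 382
|x − 382|: 63, 79, 95, 23, 29, 63, 94, 25, 0
Sorted deviations: 0, 23, 25, 29, 63, 63, 79, 94, 95 → MAD = 63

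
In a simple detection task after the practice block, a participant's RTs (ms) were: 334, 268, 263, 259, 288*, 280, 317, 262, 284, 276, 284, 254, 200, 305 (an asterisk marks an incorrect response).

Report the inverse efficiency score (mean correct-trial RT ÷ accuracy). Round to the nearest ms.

Correct trials (n=13): 334, 268, 263, 259, 280, 317, 262, 284, 276, 284, 254, 200, 305
Mean correct RT = 3586/13 = 275.8462 ms
Proportion correct = 13/14
IES = 275.8462 / (13/14) = 297.065 ms

297 ms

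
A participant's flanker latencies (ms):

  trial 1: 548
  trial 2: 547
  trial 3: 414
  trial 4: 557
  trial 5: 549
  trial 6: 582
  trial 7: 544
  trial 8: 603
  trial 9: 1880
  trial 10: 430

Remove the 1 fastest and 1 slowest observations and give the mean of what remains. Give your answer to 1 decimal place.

545.0 ms

Sorted: 414, 430, 544, 547, 548, 549, 557, 582, 603, 1880
Drop lowest 1 (414) and highest 1 (1880)
Remaining (n=8): Σ = 4360, mean = 4360/8 = 545.000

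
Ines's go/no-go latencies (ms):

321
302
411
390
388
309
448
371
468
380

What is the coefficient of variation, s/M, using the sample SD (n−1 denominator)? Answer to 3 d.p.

0.148

n = 10, Σ = 3788, M = 378.8000
Σ(x−M)² = 28165.600; s = √(28165.600/9) = 55.9420
CV = 55.9420 / 378.8000 = 0.14768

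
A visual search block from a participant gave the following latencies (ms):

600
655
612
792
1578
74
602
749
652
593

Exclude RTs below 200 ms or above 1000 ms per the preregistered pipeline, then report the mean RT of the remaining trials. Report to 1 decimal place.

Excluded: 74, 1578
Retained (n=8): Σ = 5255
Mean = 5255/8 = 656.8750

656.9 ms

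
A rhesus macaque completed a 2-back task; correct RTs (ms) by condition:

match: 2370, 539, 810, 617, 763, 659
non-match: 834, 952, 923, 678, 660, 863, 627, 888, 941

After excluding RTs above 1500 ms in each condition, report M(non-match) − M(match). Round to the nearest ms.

match: exclude 2370
M(match) = 3388/5 = 677.600
M(non-match) = 7366/9 = 818.444
Difference = 818.444 − 677.600 = 140.844 ms

141 ms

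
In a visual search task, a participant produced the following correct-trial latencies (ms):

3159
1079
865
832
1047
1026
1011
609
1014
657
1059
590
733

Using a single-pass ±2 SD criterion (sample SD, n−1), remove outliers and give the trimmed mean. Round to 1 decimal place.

876.8 ms

n = 13, ΣRT = 13681, M = 1052.385
Σ(x−M)² = 5194899.08; s = √(5194899.08/12) = 657.958
Cutoffs: 1052.385 ± 2·657.958 → [-263.5, 2368.3]
Outside: 3159 → excluded.
Retained (n=12): Σ = 10522, mean = 10522/12 = 876.833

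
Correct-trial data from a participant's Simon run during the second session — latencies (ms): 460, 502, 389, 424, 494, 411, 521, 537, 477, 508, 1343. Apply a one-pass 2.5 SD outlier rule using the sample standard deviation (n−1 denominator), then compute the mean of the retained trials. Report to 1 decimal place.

472.3 ms

n = 11, ΣRT = 6066, M = 551.455
Σ(x−M)² = 711586.73; s = √(711586.73/10) = 266.756
Cutoffs: 551.455 ± 2.5·266.756 → [-115.4, 1218.3]
Outside: 1343 → excluded.
Retained (n=10): Σ = 4723, mean = 4723/10 = 472.300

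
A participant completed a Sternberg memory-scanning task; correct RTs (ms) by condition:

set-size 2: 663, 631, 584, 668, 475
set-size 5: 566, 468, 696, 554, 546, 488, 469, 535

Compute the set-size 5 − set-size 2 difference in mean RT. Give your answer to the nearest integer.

M(set-size 2) = 3021/5 = 604.200
M(set-size 5) = 4322/8 = 540.250
Difference = 540.250 − 604.200 = -63.950 ms

-64 ms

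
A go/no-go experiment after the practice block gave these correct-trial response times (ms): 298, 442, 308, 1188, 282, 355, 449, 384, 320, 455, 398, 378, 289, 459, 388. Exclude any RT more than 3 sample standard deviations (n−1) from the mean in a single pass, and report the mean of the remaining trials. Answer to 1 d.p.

n = 15, ΣRT = 6393, M = 426.200
Σ(x−M)² = 675744.40; s = √(675744.40/14) = 219.699
Cutoffs: 426.200 ± 3·219.699 → [-232.9, 1085.3]
Outside: 1188 → excluded.
Retained (n=14): Σ = 5205, mean = 5205/14 = 371.786

371.8 ms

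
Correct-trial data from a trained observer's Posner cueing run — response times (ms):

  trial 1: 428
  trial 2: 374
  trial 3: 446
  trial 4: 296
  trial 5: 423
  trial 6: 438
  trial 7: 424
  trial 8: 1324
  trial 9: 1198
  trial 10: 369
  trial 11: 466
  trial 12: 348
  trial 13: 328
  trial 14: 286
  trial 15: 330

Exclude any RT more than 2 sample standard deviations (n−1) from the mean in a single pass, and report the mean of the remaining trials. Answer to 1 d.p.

n = 15, ΣRT = 7478, M = 498.533
Σ(x−M)² = 1392989.73; s = √(1392989.73/14) = 315.435
Cutoffs: 498.533 ± 2·315.435 → [-132.3, 1129.4]
Outside: 1198, 1324 → excluded.
Retained (n=13): Σ = 4956, mean = 4956/13 = 381.231

381.2 ms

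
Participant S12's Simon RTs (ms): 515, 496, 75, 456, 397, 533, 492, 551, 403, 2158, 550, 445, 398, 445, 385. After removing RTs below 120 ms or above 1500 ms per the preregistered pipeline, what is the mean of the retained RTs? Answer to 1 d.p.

Excluded: 75, 2158
Retained (n=13): Σ = 6066
Mean = 6066/13 = 466.6154

466.6 ms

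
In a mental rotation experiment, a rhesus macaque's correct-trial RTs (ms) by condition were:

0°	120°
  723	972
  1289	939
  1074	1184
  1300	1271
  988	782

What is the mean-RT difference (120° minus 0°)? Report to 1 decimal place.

M(0°) = 5374/5 = 1074.800
M(120°) = 5148/5 = 1029.600
Difference = 1029.600 − 1074.800 = -45.200 ms

-45.2 ms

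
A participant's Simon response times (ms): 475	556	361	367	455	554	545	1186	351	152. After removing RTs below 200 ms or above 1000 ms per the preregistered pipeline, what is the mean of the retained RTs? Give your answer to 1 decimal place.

458.0 ms

Excluded: 152, 1186
Retained (n=8): Σ = 3664
Mean = 3664/8 = 458.0000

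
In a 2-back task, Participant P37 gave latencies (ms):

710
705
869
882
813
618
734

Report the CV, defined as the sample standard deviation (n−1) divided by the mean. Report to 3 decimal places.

0.127

n = 7, Σ = 5331, M = 761.5714
Σ(x−M)² = 55921.714; s = √(55921.714/6) = 96.5416
CV = 96.5416 / 761.5714 = 0.12677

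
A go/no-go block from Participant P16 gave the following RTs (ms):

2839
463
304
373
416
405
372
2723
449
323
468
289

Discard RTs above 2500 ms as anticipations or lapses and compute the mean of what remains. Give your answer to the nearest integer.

386 ms

Excluded: 2723, 2839
Retained (n=10): Σ = 3862
Mean = 3862/10 = 386.2000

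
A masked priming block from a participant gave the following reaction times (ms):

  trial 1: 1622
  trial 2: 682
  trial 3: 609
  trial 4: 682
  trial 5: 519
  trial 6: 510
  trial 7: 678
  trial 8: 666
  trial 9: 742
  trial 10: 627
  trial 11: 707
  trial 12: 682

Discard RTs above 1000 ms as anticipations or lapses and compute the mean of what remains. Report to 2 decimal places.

645.82 ms

Excluded: 1622
Retained (n=11): Σ = 7104
Mean = 7104/11 = 645.8182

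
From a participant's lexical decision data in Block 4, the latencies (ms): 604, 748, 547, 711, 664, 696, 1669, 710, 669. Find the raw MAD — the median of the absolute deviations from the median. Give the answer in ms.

Sorted: 547, 604, 664, 669, 696, 710, 711, 748, 1669 → median = 696
|x − 696|: 92, 52, 149, 15, 32, 0, 973, 14, 27
Sorted deviations: 0, 14, 15, 27, 32, 52, 92, 149, 973 → MAD = 32

32 ms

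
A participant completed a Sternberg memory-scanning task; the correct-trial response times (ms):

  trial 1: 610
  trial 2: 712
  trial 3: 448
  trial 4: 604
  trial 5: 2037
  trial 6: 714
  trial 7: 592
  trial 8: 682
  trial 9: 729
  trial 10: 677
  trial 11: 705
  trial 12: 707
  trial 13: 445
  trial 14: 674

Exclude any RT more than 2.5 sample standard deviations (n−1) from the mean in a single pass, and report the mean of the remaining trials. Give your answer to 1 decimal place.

638.4 ms

n = 14, ΣRT = 10336, M = 738.286
Σ(x−M)² = 1927340.86; s = √(1927340.86/13) = 385.042
Cutoffs: 738.286 ± 2.5·385.042 → [-224.3, 1700.9]
Outside: 2037 → excluded.
Retained (n=13): Σ = 8299, mean = 8299/13 = 638.385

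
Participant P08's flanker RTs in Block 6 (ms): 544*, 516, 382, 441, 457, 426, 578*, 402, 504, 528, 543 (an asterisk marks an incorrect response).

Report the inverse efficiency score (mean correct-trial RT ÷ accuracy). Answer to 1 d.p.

570.2 ms

Correct trials (n=9): 516, 382, 441, 457, 426, 402, 504, 528, 543
Mean correct RT = 4199/9 = 466.5556 ms
Proportion correct = 9/11
IES = 466.5556 / (9/11) = 570.235 ms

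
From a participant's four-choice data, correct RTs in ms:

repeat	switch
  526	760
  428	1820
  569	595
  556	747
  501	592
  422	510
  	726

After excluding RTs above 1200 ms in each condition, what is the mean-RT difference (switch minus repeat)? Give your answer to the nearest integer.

155 ms

switch: exclude 1820
M(repeat) = 3002/6 = 500.333
M(switch) = 3930/6 = 655.000
Difference = 655.000 − 500.333 = 154.667 ms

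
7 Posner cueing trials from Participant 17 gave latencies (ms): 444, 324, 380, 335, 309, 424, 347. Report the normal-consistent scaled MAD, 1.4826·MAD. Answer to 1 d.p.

Sorted: 309, 324, 335, 347, 380, 424, 444 → median = 347
|x − 347| sorted: 0, 12, 23, 33, 38, 77, 97 → MAD = 33
Robust SD ≈ 1.4826 × 33 = 48.926

48.9 ms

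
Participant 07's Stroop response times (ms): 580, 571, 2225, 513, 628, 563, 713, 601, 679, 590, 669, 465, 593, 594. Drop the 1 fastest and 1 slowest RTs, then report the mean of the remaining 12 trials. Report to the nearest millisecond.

Sorted: 465, 513, 563, 571, 580, 590, 593, 594, 601, 628, 669, 679, 713, 2225
Drop lowest 1 (465) and highest 1 (2225)
Remaining (n=12): Σ = 7294, mean = 7294/12 = 607.833

608 ms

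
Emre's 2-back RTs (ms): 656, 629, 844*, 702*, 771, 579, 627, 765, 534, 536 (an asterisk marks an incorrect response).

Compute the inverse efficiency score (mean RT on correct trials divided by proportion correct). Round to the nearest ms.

796 ms

Correct trials (n=8): 656, 629, 771, 579, 627, 765, 534, 536
Mean correct RT = 5097/8 = 637.1250 ms
Proportion correct = 8/10
IES = 637.1250 / (8/10) = 796.406 ms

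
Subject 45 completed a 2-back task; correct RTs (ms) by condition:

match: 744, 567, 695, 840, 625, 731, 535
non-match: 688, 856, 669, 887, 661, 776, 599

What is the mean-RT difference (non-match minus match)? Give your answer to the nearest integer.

57 ms

M(match) = 4737/7 = 676.714
M(non-match) = 5136/7 = 733.714
Difference = 733.714 − 676.714 = 57.000 ms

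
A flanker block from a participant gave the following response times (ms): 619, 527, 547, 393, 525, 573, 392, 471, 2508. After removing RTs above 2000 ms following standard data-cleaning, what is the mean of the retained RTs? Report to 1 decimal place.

505.9 ms

Excluded: 2508
Retained (n=8): Σ = 4047
Mean = 4047/8 = 505.8750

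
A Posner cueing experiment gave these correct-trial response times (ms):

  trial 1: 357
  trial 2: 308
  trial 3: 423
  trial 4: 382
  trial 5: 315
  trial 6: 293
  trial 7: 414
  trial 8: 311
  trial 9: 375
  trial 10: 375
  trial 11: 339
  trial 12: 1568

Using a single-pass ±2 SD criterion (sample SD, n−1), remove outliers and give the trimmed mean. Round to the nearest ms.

354 ms

n = 12, ΣRT = 5460, M = 455.000
Σ(x−M)² = 1370852.00; s = √(1370852.00/11) = 353.020
Cutoffs: 455.000 ± 2·353.020 → [-251.0, 1161.0]
Outside: 1568 → excluded.
Retained (n=11): Σ = 3892, mean = 3892/11 = 353.818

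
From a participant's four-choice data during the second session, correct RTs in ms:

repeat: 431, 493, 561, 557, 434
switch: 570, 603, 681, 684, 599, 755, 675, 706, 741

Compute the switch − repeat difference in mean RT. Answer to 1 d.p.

173.0 ms

M(repeat) = 2476/5 = 495.200
M(switch) = 6014/9 = 668.222
Difference = 668.222 − 495.200 = 173.022 ms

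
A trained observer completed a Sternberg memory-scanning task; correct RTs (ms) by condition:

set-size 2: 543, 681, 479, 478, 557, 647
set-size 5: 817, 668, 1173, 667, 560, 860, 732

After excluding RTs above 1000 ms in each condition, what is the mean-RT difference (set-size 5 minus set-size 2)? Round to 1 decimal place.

153.2 ms

set-size 5: exclude 1173
M(set-size 2) = 3385/6 = 564.167
M(set-size 5) = 4304/6 = 717.333
Difference = 717.333 − 564.167 = 153.167 ms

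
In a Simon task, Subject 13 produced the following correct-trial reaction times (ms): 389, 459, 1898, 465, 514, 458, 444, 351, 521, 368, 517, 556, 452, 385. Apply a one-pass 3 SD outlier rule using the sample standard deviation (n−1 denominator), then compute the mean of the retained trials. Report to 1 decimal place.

452.2 ms

n = 14, ΣRT = 7777, M = 555.500
Σ(x−M)² = 1990623.50; s = √(1990623.50/13) = 391.312
Cutoffs: 555.500 ± 3·391.312 → [-618.4, 1729.4]
Outside: 1898 → excluded.
Retained (n=13): Σ = 5879, mean = 5879/13 = 452.231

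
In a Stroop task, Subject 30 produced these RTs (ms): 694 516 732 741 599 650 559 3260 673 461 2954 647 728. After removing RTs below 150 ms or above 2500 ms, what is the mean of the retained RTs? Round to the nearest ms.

Excluded: 2954, 3260
Retained (n=11): Σ = 7000
Mean = 7000/11 = 636.3636

636 ms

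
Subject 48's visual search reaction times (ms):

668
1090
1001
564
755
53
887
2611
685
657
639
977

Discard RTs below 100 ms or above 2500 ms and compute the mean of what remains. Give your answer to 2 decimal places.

792.30 ms

Excluded: 53, 2611
Retained (n=10): Σ = 7923
Mean = 7923/10 = 792.3000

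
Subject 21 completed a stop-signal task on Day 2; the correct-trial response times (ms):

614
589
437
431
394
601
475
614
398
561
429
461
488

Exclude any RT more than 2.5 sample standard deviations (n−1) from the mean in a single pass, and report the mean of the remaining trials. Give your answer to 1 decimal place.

499.4 ms

n = 13, ΣRT = 6492, M = 499.385
Σ(x−M)² = 85531.08; s = √(85531.08/12) = 84.425
Cutoffs: 499.385 ± 2.5·84.425 → [288.3, 710.4]
No RTs fall outside the cutoffs; all 13 retained. Mean = 6492/13 = 499.385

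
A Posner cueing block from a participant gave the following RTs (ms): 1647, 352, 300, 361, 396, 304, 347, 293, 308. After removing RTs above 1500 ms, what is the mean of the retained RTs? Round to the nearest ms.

Excluded: 1647
Retained (n=8): Σ = 2661
Mean = 2661/8 = 332.6250

333 ms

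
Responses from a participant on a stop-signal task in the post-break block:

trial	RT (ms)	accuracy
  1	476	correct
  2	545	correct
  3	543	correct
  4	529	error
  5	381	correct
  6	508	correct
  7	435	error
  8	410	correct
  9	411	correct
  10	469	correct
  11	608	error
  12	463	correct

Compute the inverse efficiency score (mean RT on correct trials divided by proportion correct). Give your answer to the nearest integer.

623 ms

Correct trials (n=9): 476, 545, 543, 381, 508, 410, 411, 469, 463
Mean correct RT = 4206/9 = 467.3333 ms
Proportion correct = 9/12
IES = 467.3333 / (9/12) = 623.111 ms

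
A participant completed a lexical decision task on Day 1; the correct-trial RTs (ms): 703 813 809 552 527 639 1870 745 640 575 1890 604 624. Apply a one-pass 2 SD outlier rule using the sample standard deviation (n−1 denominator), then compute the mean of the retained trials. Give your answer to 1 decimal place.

n = 13, ΣRT = 10991, M = 845.462
Σ(x−M)² = 2626387.23; s = √(2626387.23/12) = 467.831
Cutoffs: 845.462 ± 2·467.831 → [-90.2, 1781.1]
Outside: 1870, 1890 → excluded.
Retained (n=11): Σ = 7231, mean = 7231/11 = 657.364

657.4 ms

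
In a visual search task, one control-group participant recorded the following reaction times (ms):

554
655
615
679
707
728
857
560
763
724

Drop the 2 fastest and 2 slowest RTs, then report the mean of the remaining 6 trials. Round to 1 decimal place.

Sorted: 554, 560, 615, 655, 679, 707, 724, 728, 763, 857
Drop lowest 2 (554, 560) and highest 2 (763, 857)
Remaining (n=6): Σ = 4108, mean = 4108/6 = 684.667

684.7 ms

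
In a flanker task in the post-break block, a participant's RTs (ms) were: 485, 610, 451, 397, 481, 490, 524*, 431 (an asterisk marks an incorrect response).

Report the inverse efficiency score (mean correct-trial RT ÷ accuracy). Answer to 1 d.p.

Correct trials (n=7): 485, 610, 451, 397, 481, 490, 431
Mean correct RT = 3345/7 = 477.8571 ms
Proportion correct = 7/8
IES = 477.8571 / (7/8) = 546.122 ms

546.1 ms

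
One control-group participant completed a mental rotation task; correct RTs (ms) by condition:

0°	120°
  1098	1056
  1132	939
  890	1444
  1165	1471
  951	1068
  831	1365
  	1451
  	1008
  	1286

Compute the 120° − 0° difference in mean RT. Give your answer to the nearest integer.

221 ms

M(0°) = 6067/6 = 1011.167
M(120°) = 11088/9 = 1232.000
Difference = 1232.000 − 1011.167 = 220.833 ms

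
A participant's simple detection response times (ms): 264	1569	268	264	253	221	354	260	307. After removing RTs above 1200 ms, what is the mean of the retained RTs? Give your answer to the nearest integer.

Excluded: 1569
Retained (n=8): Σ = 2191
Mean = 2191/8 = 273.8750

274 ms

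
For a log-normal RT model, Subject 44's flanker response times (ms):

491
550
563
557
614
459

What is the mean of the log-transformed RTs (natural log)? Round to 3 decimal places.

ln(RT): 6.1964, 6.3099, 6.3333, 6.3226, 6.4200, 6.1291
Σ ln(RT) = 37.7113
Mean = 37.7113/6 = 6.28521

6.285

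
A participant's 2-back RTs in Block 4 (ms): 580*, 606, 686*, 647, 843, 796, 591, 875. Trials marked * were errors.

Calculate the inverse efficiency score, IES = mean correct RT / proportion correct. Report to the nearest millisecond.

968 ms

Correct trials (n=6): 606, 647, 843, 796, 591, 875
Mean correct RT = 4358/6 = 726.3333 ms
Proportion correct = 6/8
IES = 726.3333 / (6/8) = 968.444 ms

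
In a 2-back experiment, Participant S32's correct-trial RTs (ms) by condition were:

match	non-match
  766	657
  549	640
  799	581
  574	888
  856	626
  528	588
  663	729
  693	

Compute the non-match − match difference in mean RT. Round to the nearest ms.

M(match) = 5428/8 = 678.500
M(non-match) = 4709/7 = 672.714
Difference = 672.714 − 678.500 = -5.786 ms

-6 ms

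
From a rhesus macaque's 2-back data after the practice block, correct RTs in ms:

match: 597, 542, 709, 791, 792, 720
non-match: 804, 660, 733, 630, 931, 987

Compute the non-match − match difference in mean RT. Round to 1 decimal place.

99.0 ms

M(match) = 4151/6 = 691.833
M(non-match) = 4745/6 = 790.833
Difference = 790.833 − 691.833 = 99.000 ms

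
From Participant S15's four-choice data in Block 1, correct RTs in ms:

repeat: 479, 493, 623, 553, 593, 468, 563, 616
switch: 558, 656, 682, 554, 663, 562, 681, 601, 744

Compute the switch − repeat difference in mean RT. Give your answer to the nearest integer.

M(repeat) = 4388/8 = 548.500
M(switch) = 5701/9 = 633.444
Difference = 633.444 − 548.500 = 84.944 ms

85 ms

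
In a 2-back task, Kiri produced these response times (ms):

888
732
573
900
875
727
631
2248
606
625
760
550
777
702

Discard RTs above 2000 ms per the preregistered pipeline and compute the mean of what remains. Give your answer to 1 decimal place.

Excluded: 2248
Retained (n=13): Σ = 9346
Mean = 9346/13 = 718.9231

718.9 ms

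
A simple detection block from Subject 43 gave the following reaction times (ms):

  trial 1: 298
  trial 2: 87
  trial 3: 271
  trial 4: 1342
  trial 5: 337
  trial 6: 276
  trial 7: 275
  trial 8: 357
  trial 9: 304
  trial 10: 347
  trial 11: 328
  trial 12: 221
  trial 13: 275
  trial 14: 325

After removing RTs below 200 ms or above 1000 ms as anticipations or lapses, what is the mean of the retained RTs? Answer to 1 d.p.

Excluded: 87, 1342
Retained (n=12): Σ = 3614
Mean = 3614/12 = 301.1667

301.2 ms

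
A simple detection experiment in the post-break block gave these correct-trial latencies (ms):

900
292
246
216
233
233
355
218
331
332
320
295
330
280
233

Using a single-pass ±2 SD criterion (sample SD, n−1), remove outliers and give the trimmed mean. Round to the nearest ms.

n = 15, ΣRT = 4814, M = 320.933
Σ(x−M)² = 390388.93; s = √(390388.93/14) = 166.988
Cutoffs: 320.933 ± 2·166.988 → [-13.0, 654.9]
Outside: 900 → excluded.
Retained (n=14): Σ = 3914, mean = 3914/14 = 279.571

280 ms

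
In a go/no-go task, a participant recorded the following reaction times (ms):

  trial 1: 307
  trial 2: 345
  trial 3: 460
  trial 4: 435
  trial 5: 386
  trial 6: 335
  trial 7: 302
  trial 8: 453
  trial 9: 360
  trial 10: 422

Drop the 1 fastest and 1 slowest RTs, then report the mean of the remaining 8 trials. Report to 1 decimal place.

Sorted: 302, 307, 335, 345, 360, 386, 422, 435, 453, 460
Drop lowest 1 (302) and highest 1 (460)
Remaining (n=8): Σ = 3043, mean = 3043/8 = 380.375

380.4 ms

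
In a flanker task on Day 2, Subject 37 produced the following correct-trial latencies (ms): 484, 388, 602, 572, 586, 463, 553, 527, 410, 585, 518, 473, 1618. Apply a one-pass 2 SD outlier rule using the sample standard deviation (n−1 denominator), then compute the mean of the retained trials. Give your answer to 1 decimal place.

n = 13, ΣRT = 7779, M = 598.385
Σ(x−M)² = 1181159.08; s = √(1181159.08/12) = 313.735
Cutoffs: 598.385 ± 2·313.735 → [-29.1, 1225.9]
Outside: 1618 → excluded.
Retained (n=12): Σ = 6161, mean = 6161/12 = 513.417

513.4 ms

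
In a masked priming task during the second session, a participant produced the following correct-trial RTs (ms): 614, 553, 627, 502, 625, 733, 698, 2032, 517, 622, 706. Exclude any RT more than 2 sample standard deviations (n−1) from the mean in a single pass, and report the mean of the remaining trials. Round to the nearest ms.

n = 11, ΣRT = 8229, M = 748.091
Σ(x−M)² = 1868648.91; s = √(1868648.91/10) = 432.279
Cutoffs: 748.091 ± 2·432.279 → [-116.5, 1612.6]
Outside: 2032 → excluded.
Retained (n=10): Σ = 6197, mean = 6197/10 = 619.700

620 ms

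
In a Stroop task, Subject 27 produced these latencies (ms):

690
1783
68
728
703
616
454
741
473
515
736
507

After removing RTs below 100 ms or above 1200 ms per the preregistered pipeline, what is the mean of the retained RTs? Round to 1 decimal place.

Excluded: 68, 1783
Retained (n=10): Σ = 6163
Mean = 6163/10 = 616.3000

616.3 ms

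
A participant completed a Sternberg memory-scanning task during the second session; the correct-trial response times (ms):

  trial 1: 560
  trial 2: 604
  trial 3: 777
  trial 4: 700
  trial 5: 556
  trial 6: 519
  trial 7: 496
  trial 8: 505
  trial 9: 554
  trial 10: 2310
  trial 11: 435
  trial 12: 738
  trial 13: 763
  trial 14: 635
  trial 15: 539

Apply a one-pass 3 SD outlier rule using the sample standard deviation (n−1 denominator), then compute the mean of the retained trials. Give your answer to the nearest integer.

n = 15, ΣRT = 10691, M = 712.733
Σ(x−M)² = 2884650.93; s = √(2884650.93/14) = 453.923
Cutoffs: 712.733 ± 3·453.923 → [-649.0, 2074.5]
Outside: 2310 → excluded.
Retained (n=14): Σ = 8381, mean = 8381/14 = 598.643

599 ms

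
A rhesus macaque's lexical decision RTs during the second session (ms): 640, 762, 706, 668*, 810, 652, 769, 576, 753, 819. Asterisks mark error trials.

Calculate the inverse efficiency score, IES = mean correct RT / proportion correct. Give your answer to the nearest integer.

Correct trials (n=9): 640, 762, 706, 810, 652, 769, 576, 753, 819
Mean correct RT = 6487/9 = 720.7778 ms
Proportion correct = 9/10
IES = 720.7778 / (9/10) = 800.864 ms

801 ms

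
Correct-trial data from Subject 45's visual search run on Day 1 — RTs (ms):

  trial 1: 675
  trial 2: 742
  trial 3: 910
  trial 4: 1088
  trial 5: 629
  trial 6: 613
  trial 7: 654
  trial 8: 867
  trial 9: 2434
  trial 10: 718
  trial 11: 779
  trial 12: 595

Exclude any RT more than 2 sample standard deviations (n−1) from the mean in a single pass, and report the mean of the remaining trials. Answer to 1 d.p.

751.8 ms

n = 12, ΣRT = 10704, M = 892.000
Σ(x−M)² = 2821626.00; s = √(2821626.00/11) = 506.470
Cutoffs: 892.000 ± 2·506.470 → [-120.9, 1904.9]
Outside: 2434 → excluded.
Retained (n=11): Σ = 8270, mean = 8270/11 = 751.818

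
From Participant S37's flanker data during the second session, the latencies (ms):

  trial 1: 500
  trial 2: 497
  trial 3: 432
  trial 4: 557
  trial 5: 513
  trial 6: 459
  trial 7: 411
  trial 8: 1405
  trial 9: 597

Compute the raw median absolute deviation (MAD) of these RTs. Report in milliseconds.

Sorted: 411, 432, 459, 497, 500, 513, 557, 597, 1405 → median = 500
|x − 500|: 0, 3, 68, 57, 13, 41, 89, 905, 97
Sorted deviations: 0, 3, 13, 41, 57, 68, 89, 97, 905 → MAD = 57

57 ms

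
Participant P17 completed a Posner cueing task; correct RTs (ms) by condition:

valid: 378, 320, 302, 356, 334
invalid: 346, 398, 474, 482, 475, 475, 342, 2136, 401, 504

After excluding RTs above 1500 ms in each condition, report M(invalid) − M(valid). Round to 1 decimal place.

invalid: exclude 2136
M(valid) = 1690/5 = 338.000
M(invalid) = 3897/9 = 433.000
Difference = 433.000 − 338.000 = 95.000 ms

95.0 ms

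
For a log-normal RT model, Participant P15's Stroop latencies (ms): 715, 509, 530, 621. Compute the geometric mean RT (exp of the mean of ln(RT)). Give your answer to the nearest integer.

ln(RT): 6.5723, 6.2324, 6.2729, 6.4313
Mean ln(RT) = 25.5089/4 = 6.37723
Geometric mean = exp(6.37723) = 588.30 ms

588 ms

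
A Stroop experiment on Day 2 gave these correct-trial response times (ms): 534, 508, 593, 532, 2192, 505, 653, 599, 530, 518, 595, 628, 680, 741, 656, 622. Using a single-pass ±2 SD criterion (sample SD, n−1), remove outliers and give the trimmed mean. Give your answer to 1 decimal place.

592.9 ms

n = 16, ΣRT = 11086, M = 692.875
Σ(x−M)² = 2468113.75; s = √(2468113.75/15) = 405.636
Cutoffs: 692.875 ± 2·405.636 → [-118.4, 1504.1]
Outside: 2192 → excluded.
Retained (n=15): Σ = 8894, mean = 8894/15 = 592.933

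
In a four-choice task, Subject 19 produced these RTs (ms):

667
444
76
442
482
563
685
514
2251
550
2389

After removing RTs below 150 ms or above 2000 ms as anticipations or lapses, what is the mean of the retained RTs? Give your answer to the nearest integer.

543 ms

Excluded: 76, 2251, 2389
Retained (n=8): Σ = 4347
Mean = 4347/8 = 543.3750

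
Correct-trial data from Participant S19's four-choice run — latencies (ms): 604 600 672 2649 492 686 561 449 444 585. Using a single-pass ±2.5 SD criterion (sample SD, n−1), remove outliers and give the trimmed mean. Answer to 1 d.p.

565.9 ms

n = 10, ΣRT = 7742, M = 774.200
Σ(x−M)² = 3968087.60; s = √(3968087.60/9) = 664.002
Cutoffs: 774.200 ± 2.5·664.002 → [-885.8, 2434.2]
Outside: 2649 → excluded.
Retained (n=9): Σ = 5093, mean = 5093/9 = 565.889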